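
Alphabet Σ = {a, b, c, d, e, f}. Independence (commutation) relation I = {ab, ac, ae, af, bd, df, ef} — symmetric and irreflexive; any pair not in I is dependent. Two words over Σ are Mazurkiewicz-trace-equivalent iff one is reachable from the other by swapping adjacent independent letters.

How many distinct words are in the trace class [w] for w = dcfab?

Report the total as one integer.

4

#0=d has no predecessor
#1=c depends on [0:d]
#2=f depends on [1:c]
#3=a depends on [0:d]
#4=b depends on [2:f]
sources: [0:d]
N(rest) = Σ N(rest − s) over sources s of rest; N(one piece) = 1:
  size 1 → [3]=1  [4]=1
  size 2 → [2,4]=1  [3,4]=2
  size 3 → [1,2,4]=1  [2,3,4]=3
  first=0(d) contributes 4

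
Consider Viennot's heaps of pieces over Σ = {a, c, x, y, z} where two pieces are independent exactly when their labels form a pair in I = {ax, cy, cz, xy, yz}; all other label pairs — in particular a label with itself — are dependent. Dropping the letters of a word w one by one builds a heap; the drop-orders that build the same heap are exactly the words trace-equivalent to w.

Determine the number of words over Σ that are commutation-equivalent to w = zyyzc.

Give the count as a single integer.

drop 0:z onto floor
drop 1:y onto floor
drop 2:y onto {1:y}
drop 3:z onto {0:z}
drop 4:c onto floor
ground layer = {0:z, 1:y, 4:c}
drop-orders for the pieces not yet dropped (sum over which currently-grounded one goes next):
  1 to go: {2} 1  {3} 1  {4} 1
  2 to go: {0,3} 1  {1,2} 1  {2,3} 2  {2,4} 2  {3,4} 2
  3 to go: {0,2,3} 3  {0,3,4} 3  {1,2,3} 3  {1,2,4} 3  {2,3,4} 6
  if 0:z drops first: 12 orders
  if 1:y drops first: 12 orders
  if 4:c drops first: 6 orders
heap linearizations: 30

30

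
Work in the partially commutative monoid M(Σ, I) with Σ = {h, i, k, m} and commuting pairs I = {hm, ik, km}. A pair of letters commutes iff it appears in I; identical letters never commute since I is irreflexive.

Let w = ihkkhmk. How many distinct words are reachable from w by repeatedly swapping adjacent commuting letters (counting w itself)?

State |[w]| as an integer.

#0=i has no predecessor
#1=h depends on [0:i]
#2=k depends on [1:h]
#3=k depends on [2:k]
#4=h depends on [3:k]
#5=m depends on [0:i]
#6=k depends on [4:h]
sources: [0:i]
N(rest) = Σ N(rest − s) over sources s of rest; N(one piece) = 1:
  size 1 → [5]=1  [6]=1
  size 2 → [4,6]=1  [5,6]=2
  size 3 → [3,4,6]=1  [4,5,6]=3
  size 4 → [2,3,4,6]=1  [3,4,5,6]=4
  size 5 → [1,2,3,4,6]=1  [2,3,4,5,6]=5
  first=0(i) contributes 6

6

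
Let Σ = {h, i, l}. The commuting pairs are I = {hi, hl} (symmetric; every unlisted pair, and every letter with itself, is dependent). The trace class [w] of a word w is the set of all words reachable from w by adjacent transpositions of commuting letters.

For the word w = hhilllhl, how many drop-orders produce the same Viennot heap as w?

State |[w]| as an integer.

piece 0:h — minimal
piece 1:h rests on {0:h}
piece 2:i — minimal
piece 3:l rests on {2:i}
piece 4:l rests on {3:l}
piece 5:l rests on {4:l}
piece 6:h rests on {1:h}
piece 7:l rests on {5:l}
minimal pieces: {0:h, 2:i}
ways to finish when only these pieces remain (= sum over removing one remaining piece with nothing left below it):
  1 left: {6}→1  {7}→1
  2 left: {1,6}→1  {5,7}→1  {6,7}→2
  3 left: {0,1,6}→1  {1,6,7}→3  {4,5,7}→1  {5,6,7}→3
  4 left: {0,1,6,7}→4  {1,5,6,7}→6  {3,4,5,7}→1  {4,5,6,7}→4
  5 left: {0,1,5,6,7}→10  {1,4,5,6,7}→10  {2,3,4,5,7}→1  {3,4,5,6,7}→5
  6 left: {0,1,4,5,6,7}→20  {1,3,4,5,6,7}→15  {2,3,4,5,6,7}→6
  placing 0:h first → 21 extensions
  placing 2:i first → 35 extensions
total linear extensions = 56

56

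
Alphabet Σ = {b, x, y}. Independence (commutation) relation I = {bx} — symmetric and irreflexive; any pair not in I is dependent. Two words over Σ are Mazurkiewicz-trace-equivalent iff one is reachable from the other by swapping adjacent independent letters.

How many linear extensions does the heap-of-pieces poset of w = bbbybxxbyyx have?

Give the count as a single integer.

6

drop 0:b onto floor
drop 1:b onto {0:b}
drop 2:b onto {1:b}
drop 3:y onto {2:b}
drop 4:b onto {3:y}
drop 5:x onto {3:y}
drop 6:x onto {5:x}
drop 7:b onto {4:b}
drop 8:y onto {6:x, 7:b}
drop 9:y onto {8:y}
drop 10:x onto {9:y}
ground layer = {0:b}
drop-orders for the pieces not yet dropped (sum over which currently-grounded one goes next):
  1 to go: {10} 1
  2 to go: {9,10} 1
  3 to go: {8,9,10} 1
  4 to go: {6,8,9,10} 1  {7,8,9,10} 1
  5 to go: {4,7,8,9,10} 1  {5,6,8,9,10} 1  {6,7,8,9,10} 2
  6 to go: {4,6,7,8,9,10} 3  {5,6,7,8,9,10} 3
  7 to go: {4,5,6,7,8,9,10} 6
  8 to go: {3,4,5,6,7,8,9,10} 6
  9 to go: {2,3,4,5,6,7,8,9,10} 6
  if 0:b drops first: 6 orders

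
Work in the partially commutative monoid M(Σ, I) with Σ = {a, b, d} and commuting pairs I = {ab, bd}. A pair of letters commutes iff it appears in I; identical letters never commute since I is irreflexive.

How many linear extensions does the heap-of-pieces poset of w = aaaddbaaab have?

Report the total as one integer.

#0=a has no predecessor
#1=a depends on [0:a]
#2=a depends on [1:a]
#3=d depends on [2:a]
#4=d depends on [3:d]
#5=b has no predecessor
#6=a depends on [4:d]
#7=a depends on [6:a]
#8=a depends on [7:a]
#9=b depends on [5:b]
sources: [0:a, 5:b]
N(rest) = Σ N(rest − s) over sources s of rest; N(one piece) = 1:
  size 1 → [8]=1  [9]=1
  size 2 → [5,9]=1  [7,8]=1  [8,9]=2
  size 3 → [5,8,9]=3  [6,7,8]=1  [7,8,9]=3
  size 4 → [4,6,7,8]=1  [5,7,8,9]=6  [6,7,8,9]=4
  size 5 → [3,4,6,7,8]=1  [4,6,7,8,9]=5  [5,6,7,8,9]=10
  size 6 → [2,3,4,6,7,8]=1  [3,4,6,7,8,9]=6  [4,5,6,7,8,9]=15
  size 7 → [1,2,3,4,6,7,8]=1  [2,3,4,6,7,8,9]=7  [3,4,5,6,7,8,9]=21
  size 8 → [0,1,2,3,4,6,7,8]=1  [1,2,3,4,6,7,8,9]=8  [2,3,4,5,6,7,8,9]=28
  first=0(a) contributes 36
  first=5(b) contributes 9
|[w]| = 45

45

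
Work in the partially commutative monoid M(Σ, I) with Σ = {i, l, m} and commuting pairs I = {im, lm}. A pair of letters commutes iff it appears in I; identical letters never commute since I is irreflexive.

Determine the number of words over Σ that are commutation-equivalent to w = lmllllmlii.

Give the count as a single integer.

drop 0:l onto floor
drop 1:m onto floor
drop 2:l onto {0:l}
drop 3:l onto {2:l}
drop 4:l onto {3:l}
drop 5:l onto {4:l}
drop 6:m onto {1:m}
drop 7:l onto {5:l}
drop 8:i onto {7:l}
drop 9:i onto {8:i}
ground layer = {0:l, 1:m}
drop-orders for the pieces not yet dropped (sum over which currently-grounded one goes next):
  1 to go: {6} 1  {9} 1
  2 to go: {1,6} 1  {6,9} 2  {8,9} 1
  3 to go: {1,6,9} 3  {6,8,9} 3  {7,8,9} 1
  4 to go: {1,6,8,9} 6  {5,7,8,9} 1  {6,7,8,9} 4
  5 to go: {1,6,7,8,9} 10  {4,5,7,8,9} 1  {5,6,7,8,9} 5
  6 to go: {1,5,6,7,8,9} 15  {3,4,5,7,8,9} 1  {4,5,6,7,8,9} 6
  7 to go: {1,4,5,6,7,8,9} 21  {2,3,4,5,7,8,9} 1  {3,4,5,6,7,8,9} 7
  8 to go: {0,2,3,4,5,7,8,9} 1  {1,3,4,5,6,7,8,9} 28  {2,3,4,5,6,7,8,9} 8
  if 0:l drops first: 36 orders
  if 1:m drops first: 9 orders
heap linearizations: 45

45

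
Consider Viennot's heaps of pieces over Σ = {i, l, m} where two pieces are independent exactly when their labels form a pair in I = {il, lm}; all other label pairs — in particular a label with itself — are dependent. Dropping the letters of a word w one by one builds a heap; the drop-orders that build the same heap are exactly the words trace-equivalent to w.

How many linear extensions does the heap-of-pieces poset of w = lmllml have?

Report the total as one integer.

drop 0:l onto floor
drop 1:m onto floor
drop 2:l onto {0:l}
drop 3:l onto {2:l}
drop 4:m onto {1:m}
drop 5:l onto {3:l}
ground layer = {0:l, 1:m}
drop-orders for the pieces not yet dropped (sum over which currently-grounded one goes next):
  1 to go: {4} 1  {5} 1
  2 to go: {1,4} 1  {3,5} 1  {4,5} 2
  3 to go: {1,4,5} 3  {2,3,5} 1  {3,4,5} 3
  4 to go: {0,2,3,5} 1  {1,3,4,5} 6  {2,3,4,5} 4
  if 0:l drops first: 10 orders
  if 1:m drops first: 5 orders
heap linearizations: 15

15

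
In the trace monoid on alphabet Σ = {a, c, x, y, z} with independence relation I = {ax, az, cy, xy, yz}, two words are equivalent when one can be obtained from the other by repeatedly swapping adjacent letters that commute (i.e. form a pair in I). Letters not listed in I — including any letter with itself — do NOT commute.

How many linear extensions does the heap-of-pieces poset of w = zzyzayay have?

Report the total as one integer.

0(z) covers ∅
1(z) covers 0:z
2(y) covers ∅
3(z) covers 1:z
4(a) covers 2:y
5(y) covers 4:a
6(a) covers 5:y
7(y) covers 6:a
floor of heap: 0:z, 2:y
completions by unplaced set U, small U first (add the entries for U minus each lowest piece of U):
  |U|=1: {3}:1  {7}:1
  |U|=2: {1,3}:1  {3,7}:2  {6,7}:1
  |U|=3: {0,1,3}:1  {1,3,7}:3  {3,6,7}:3  {5,6,7}:1
  |U|=4: {0,1,3,7}:4  {1,3,6,7}:6  {3,5,6,7}:4  {4,5,6,7}:1
  |U|=5: {0,1,3,6,7}:10  {1,3,5,6,7}:10  {2,4,5,6,7}:1  {3,4,5,6,7}:5
  |U|=6: {0,1,3,5,6,7}:20  {1,3,4,5,6,7}:15  {2,3,4,5,6,7}:6
  start at 0(z): 21
  start at 2(y): 35
sum over floor = 56

56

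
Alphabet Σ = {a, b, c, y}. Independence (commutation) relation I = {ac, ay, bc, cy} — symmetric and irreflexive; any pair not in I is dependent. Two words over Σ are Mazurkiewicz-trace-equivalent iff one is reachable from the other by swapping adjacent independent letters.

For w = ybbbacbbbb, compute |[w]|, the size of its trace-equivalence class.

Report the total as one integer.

#0=y has no predecessor
#1=b depends on [0:y]
#2=b depends on [1:b]
#3=b depends on [2:b]
#4=a depends on [3:b]
#5=c has no predecessor
#6=b depends on [4:a]
#7=b depends on [6:b]
#8=b depends on [7:b]
#9=b depends on [8:b]
sources: [0:y, 5:c]
N(rest) = Σ N(rest − s) over sources s of rest; N(one piece) = 1:
  size 1 → [5]=1  [9]=1
  size 2 → [5,9]=2  [8,9]=1
  size 3 → [5,8,9]=3  [7,8,9]=1
  size 4 → [5,7,8,9]=4  [6,7,8,9]=1
  size 5 → [4,6,7,8,9]=1  [5,6,7,8,9]=5
  size 6 → [3,4,6,7,8,9]=1  [4,5,6,7,8,9]=6
  size 7 → [2,3,4,6,7,8,9]=1  [3,4,5,6,7,8,9]=7
  size 8 → [1,2,3,4,6,7,8,9]=1  [2,3,4,5,6,7,8,9]=8
  first=0(y) contributes 9
  first=5(c) contributes 1
|[w]| = 10

10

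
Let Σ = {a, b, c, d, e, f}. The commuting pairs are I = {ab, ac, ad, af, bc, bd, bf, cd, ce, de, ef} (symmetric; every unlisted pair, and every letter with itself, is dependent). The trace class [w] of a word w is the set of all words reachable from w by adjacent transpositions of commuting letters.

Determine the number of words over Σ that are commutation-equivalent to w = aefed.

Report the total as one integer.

10

0(a) covers ∅
1(e) covers 0:a
2(f) covers ∅
3(e) covers 1:e
4(d) covers 2:f
floor of heap: 0:a, 2:f
completions by unplaced set U, small U first (add the entries for U minus each lowest piece of U):
  |U|=1: {3}:1  {4}:1
  |U|=2: {1,3}:1  {2,4}:1  {3,4}:2
  |U|=3: {0,1,3}:1  {1,3,4}:3  {2,3,4}:3
  start at 0(a): 6
  start at 2(f): 4
sum over floor = 10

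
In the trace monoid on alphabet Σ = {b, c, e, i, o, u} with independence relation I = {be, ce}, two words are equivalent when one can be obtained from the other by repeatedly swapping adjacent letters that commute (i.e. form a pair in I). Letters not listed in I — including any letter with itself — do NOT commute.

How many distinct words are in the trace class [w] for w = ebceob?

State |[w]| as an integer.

#0=e has no predecessor
#1=b has no predecessor
#2=c depends on [1:b]
#3=e depends on [0:e]
#4=o depends on [2:c, 3:e]
#5=b depends on [4:o]
sources: [0:e, 1:b]
N(rest) = Σ N(rest − s) over sources s of rest; N(one piece) = 1:
  size 1 → [5]=1
  size 2 → [4,5]=1
  size 3 → [2,4,5]=1  [3,4,5]=1
  size 4 → [0,3,4,5]=1  [1,2,4,5]=1  [2,3,4,5]=2
  first=0(e) contributes 3
  first=1(b) contributes 3
|[w]| = 6

6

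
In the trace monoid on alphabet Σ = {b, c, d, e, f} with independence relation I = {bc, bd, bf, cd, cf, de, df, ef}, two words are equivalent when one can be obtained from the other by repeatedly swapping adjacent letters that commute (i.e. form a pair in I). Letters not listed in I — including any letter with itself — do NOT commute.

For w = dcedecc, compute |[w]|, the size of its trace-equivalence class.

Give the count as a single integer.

drop 0:d onto floor
drop 1:c onto floor
drop 2:e onto {1:c}
drop 3:d onto {0:d}
drop 4:e onto {2:e}
drop 5:c onto {4:e}
drop 6:c onto {5:c}
ground layer = {0:d, 1:c}
drop-orders for the pieces not yet dropped (sum over which currently-grounded one goes next):
  1 to go: {3} 1  {6} 1
  2 to go: {0,3} 1  {3,6} 2  {5,6} 1
  3 to go: {0,3,6} 3  {3,5,6} 3  {4,5,6} 1
  4 to go: {0,3,5,6} 6  {2,4,5,6} 1  {3,4,5,6} 4
  5 to go: {0,3,4,5,6} 10  {1,2,4,5,6} 1  {2,3,4,5,6} 5
  if 0:d drops first: 6 orders
  if 1:c drops first: 15 orders
heap linearizations: 21

21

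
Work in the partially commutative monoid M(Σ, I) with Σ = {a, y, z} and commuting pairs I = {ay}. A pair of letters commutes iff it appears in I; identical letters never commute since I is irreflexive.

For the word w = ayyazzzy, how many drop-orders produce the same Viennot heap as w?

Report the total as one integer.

0(a) covers ∅
1(y) covers ∅
2(y) covers 1:y
3(a) covers 0:a
4(z) covers 2:y, 3:a
5(z) covers 4:z
6(z) covers 5:z
7(y) covers 6:z
floor of heap: 0:a, 1:y
completions by unplaced set U, small U first (add the entries for U minus each lowest piece of U):
  |U|=1: {7}:1
  |U|=2: {6,7}:1
  |U|=3: {5,6,7}:1
  |U|=4: {4,5,6,7}:1
  |U|=5: {2,4,5,6,7}:1  {3,4,5,6,7}:1
  |U|=6: {0,3,4,5,6,7}:1  {1,2,4,5,6,7}:1  {2,3,4,5,6,7}:2
  start at 0(a): 3
  start at 1(y): 3
sum over floor = 6

6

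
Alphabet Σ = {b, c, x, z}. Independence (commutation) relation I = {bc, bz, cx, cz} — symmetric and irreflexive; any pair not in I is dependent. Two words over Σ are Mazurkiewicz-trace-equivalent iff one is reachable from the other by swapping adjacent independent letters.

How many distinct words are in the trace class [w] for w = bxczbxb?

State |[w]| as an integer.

14

#0=b has no predecessor
#1=x depends on [0:b]
#2=c has no predecessor
#3=z depends on [1:x]
#4=b depends on [1:x]
#5=x depends on [3:z, 4:b]
#6=b depends on [5:x]
sources: [0:b, 2:c]
N(rest) = Σ N(rest − s) over sources s of rest; N(one piece) = 1:
  size 1 → [2]=1  [6]=1
  size 2 → [2,6]=2  [5,6]=1
  size 3 → [2,5,6]=3  [3,5,6]=1  [4,5,6]=1
  size 4 → [2,3,5,6]=4  [2,4,5,6]=4  [3,4,5,6]=2
  size 5 → [1,3,4,5,6]=2  [2,3,4,5,6]=10
  first=0(b) contributes 12
  first=2(c) contributes 2
|[w]| = 14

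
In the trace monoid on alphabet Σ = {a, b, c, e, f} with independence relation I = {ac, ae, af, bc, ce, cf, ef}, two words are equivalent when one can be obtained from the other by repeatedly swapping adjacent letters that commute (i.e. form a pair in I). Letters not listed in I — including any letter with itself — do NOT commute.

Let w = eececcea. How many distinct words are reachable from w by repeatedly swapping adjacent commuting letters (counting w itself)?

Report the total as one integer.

0(e) covers ∅
1(e) covers 0:e
2(c) covers ∅
3(e) covers 1:e
4(c) covers 2:c
5(c) covers 4:c
6(e) covers 3:e
7(a) covers ∅
floor of heap: 0:e, 2:c, 7:a
completions by unplaced set U, small U first (add the entries for U minus each lowest piece of U):
  |U|=1: {5}:1  {6}:1  {7}:1
  |U|=2: {3,6}:1  {4,5}:1  {5,6}:2  {5,7}:2  {6,7}:2
  |U|=3: {1,3,6}:1  {2,4,5}:1  {3,5,6}:3  {3,6,7}:3  {4,5,6}:3  {4,5,7}:3  {5,6,7}:6
  |U|=4: {0,1,3,6}:1  {1,3,5,6}:4  {1,3,6,7}:4  {2,4,5,6}:4  {2,4,5,7}:4  {3,4,5,6}:6  {3,5,6,7}:12  {4,5,6,7}:12
  |U|=5: {0,1,3,5,6}:5  {0,1,3,6,7}:5  {1,3,4,5,6}:10  {1,3,5,6,7}:20  {2,3,4,5,6}:10  {2,4,5,6,7}:20  {3,4,5,6,7}:30
  |U|=6: {0,1,3,4,5,6}:15  {0,1,3,5,6,7}:30  {1,2,3,4,5,6}:20  {1,3,4,5,6,7}:60  {2,3,4,5,6,7}:60
  start at 0(e): 140
  start at 2(c): 105
  start at 7(a): 35
sum over floor = 280

280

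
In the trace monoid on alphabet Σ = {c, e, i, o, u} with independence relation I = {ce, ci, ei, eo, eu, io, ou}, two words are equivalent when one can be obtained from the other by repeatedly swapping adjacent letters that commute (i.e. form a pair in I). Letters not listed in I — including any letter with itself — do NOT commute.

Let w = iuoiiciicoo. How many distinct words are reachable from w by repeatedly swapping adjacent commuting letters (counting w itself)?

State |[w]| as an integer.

266

#0=i has no predecessor
#1=u depends on [0:i]
#2=o has no predecessor
#3=i depends on [1:u]
#4=i depends on [3:i]
#5=c depends on [1:u, 2:o]
#6=i depends on [4:i]
#7=i depends on [6:i]
#8=c depends on [5:c]
#9=o depends on [8:c]
#10=o depends on [9:o]
sources: [0:i, 2:o]
N(rest) = Σ N(rest − s) over sources s of rest; N(one piece) = 1:
  size 1 → [7]=1  [10]=1
  size 2 → [6,7]=1  [7,10]=2  [9,10]=1
  size 3 → [4,6,7]=1  [6,7,10]=3  [7,9,10]=3  [8,9,10]=1
  size 4 → [3,4,6,7]=1  [4,6,7,10]=4  [5,8,9,10]=1  [6,7,9,10]=6  [7,8,9,10]=4
  size 5 → [2,5,8,9,10]=1  [3,4,6,7,10]=5  [4,6,7,9,10]=10  [5,7,8,9,10]=5  [6,7,8,9,10]=10
  size 6 → [2,5,7,8,9,10]=6  [3,4,6,7,9,10]=15  [4,6,7,8,9,10]=20  [5,6,7,8,9,10]=15
  size 7 → [2,5,6,7,8,9,10]=21  [3,4,6,7,8,9,10]=35  [4,5,6,7,8,9,10]=35
  size 8 → [2,4,5,6,7,8,9,10]=56  [3,4,5,6,7,8,9,10]=70
  size 9 → [1,3,4,5,6,7,8,9,10]=70  [2,3,4,5,6,7,8,9,10]=126
  first=0(i) contributes 196
  first=2(o) contributes 70
|[w]| = 266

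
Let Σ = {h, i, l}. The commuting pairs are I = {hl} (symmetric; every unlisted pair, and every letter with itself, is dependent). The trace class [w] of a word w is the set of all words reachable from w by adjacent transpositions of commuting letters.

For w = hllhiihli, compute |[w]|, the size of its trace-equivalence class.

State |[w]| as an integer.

0(h) covers ∅
1(l) covers ∅
2(l) covers 1:l
3(h) covers 0:h
4(i) covers 2:l, 3:h
5(i) covers 4:i
6(h) covers 5:i
7(l) covers 5:i
8(i) covers 6:h, 7:l
floor of heap: 0:h, 1:l
completions by unplaced set U, small U first (add the entries for U minus each lowest piece of U):
  |U|=1: {8}:1
  |U|=2: {6,8}:1  {7,8}:1
  |U|=3: {6,7,8}:2
  |U|=4: {5,6,7,8}:2
  |U|=5: {4,5,6,7,8}:2
  |U|=6: {2,4,5,6,7,8}:2  {3,4,5,6,7,8}:2
  |U|=7: {0,3,4,5,6,7,8}:2  {1,2,4,5,6,7,8}:2  {2,3,4,5,6,7,8}:4
  start at 0(h): 6
  start at 1(l): 6
sum over floor = 12

12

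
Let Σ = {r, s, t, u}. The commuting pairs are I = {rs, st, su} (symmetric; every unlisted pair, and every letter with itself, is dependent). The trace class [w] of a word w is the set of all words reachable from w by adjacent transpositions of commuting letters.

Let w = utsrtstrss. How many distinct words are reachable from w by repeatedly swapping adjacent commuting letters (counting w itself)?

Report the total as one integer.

210

piece 0:u — minimal
piece 1:t rests on {0:u}
piece 2:s — minimal
piece 3:r rests on {1:t}
piece 4:t rests on {3:r}
piece 5:s rests on {2:s}
piece 6:t rests on {4:t}
piece 7:r rests on {6:t}
piece 8:s rests on {5:s}
piece 9:s rests on {8:s}
minimal pieces: {0:u, 2:s}
ways to finish when only these pieces remain (= sum over removing one remaining piece with nothing left below it):
  1 left: {7}→1  {9}→1
  2 left: {6,7}→1  {7,9}→2  {8,9}→1
  3 left: {4,6,7}→1  {5,8,9}→1  {6,7,9}→3  {7,8,9}→3
  4 left: {2,5,8,9}→1  {3,4,6,7}→1  {4,6,7,9}→4  {5,7,8,9}→4  {6,7,8,9}→6
  5 left: {1,3,4,6,7}→1  {2,5,7,8,9}→5  {3,4,6,7,9}→5  {4,6,7,8,9}→10  {5,6,7,8,9}→10
  6 left: {0,1,3,4,6,7}→1  {1,3,4,6,7,9}→6  {2,5,6,7,8,9}→15  {3,4,6,7,8,9}→15  {4,5,6,7,8,9}→20
  7 left: {0,1,3,4,6,7,9}→7  {1,3,4,6,7,8,9}→21  {2,4,5,6,7,8,9}→35  {3,4,5,6,7,8,9}→35
  8 left: {0,1,3,4,6,7,8,9}→28  {1,3,4,5,6,7,8,9}→56  {2,3,4,5,6,7,8,9}→70
  placing 0:u first → 126 extensions
  placing 2:s first → 84 extensions
total linear extensions = 210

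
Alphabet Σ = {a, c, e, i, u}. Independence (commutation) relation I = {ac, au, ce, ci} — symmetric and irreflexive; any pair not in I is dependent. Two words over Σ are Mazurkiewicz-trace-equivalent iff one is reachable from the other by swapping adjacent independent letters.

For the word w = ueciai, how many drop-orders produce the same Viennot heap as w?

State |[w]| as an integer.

piece 0:u — minimal
piece 1:e rests on {0:u}
piece 2:c rests on {0:u}
piece 3:i rests on {1:e}
piece 4:a rests on {3:i}
piece 5:i rests on {4:a}
minimal pieces: {0:u}
ways to finish when only these pieces remain (= sum over removing one remaining piece with nothing left below it):
  1 left: {2}→1  {5}→1
  2 left: {2,5}→2  {4,5}→1
  3 left: {2,4,5}→3  {3,4,5}→1
  4 left: {1,3,4,5}→1  {2,3,4,5}→4
  placing 0:u first → 5 extensions

5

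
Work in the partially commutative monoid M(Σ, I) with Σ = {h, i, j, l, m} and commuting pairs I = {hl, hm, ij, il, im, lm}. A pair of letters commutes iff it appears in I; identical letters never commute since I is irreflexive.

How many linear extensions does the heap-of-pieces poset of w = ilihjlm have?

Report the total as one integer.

8

piece 0:i — minimal
piece 1:l — minimal
piece 2:i rests on {0:i}
piece 3:h rests on {2:i}
piece 4:j rests on {1:l, 3:h}
piece 5:l rests on {4:j}
piece 6:m rests on {4:j}
minimal pieces: {0:i, 1:l}
ways to finish when only these pieces remain (= sum over removing one remaining piece with nothing left below it):
  1 left: {5}→1  {6}→1
  2 left: {5,6}→2
  3 left: {4,5,6}→2
  4 left: {1,4,5,6}→2  {3,4,5,6}→2
  5 left: {1,3,4,5,6}→4  {2,3,4,5,6}→2
  placing 0:i first → 6 extensions
  placing 1:l first → 2 extensions
total linear extensions = 8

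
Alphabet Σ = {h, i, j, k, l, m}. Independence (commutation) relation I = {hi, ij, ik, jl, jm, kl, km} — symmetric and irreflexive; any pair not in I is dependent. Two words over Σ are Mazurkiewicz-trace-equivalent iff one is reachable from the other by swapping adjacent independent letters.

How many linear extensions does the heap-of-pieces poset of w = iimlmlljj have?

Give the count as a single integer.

piece 0:i — minimal
piece 1:i rests on {0:i}
piece 2:m rests on {1:i}
piece 3:l rests on {2:m}
piece 4:m rests on {3:l}
piece 5:l rests on {4:m}
piece 6:l rests on {5:l}
piece 7:j — minimal
piece 8:j rests on {7:j}
minimal pieces: {0:i, 7:j}
ways to finish when only these pieces remain (= sum over removing one remaining piece with nothing left below it):
  1 left: {6}→1  {8}→1
  2 left: {5,6}→1  {6,8}→2  {7,8}→1
  3 left: {4,5,6}→1  {5,6,8}→3  {6,7,8}→3
  4 left: {3,4,5,6}→1  {4,5,6,8}→4  {5,6,7,8}→6
  5 left: {2,3,4,5,6}→1  {3,4,5,6,8}→5  {4,5,6,7,8}→10
  6 left: {1,2,3,4,5,6}→1  {2,3,4,5,6,8}→6  {3,4,5,6,7,8}→15
  7 left: {0,1,2,3,4,5,6}→1  {1,2,3,4,5,6,8}→7  {2,3,4,5,6,7,8}→21
  placing 0:i first → 28 extensions
  placing 7:j first → 8 extensions
total linear extensions = 36

36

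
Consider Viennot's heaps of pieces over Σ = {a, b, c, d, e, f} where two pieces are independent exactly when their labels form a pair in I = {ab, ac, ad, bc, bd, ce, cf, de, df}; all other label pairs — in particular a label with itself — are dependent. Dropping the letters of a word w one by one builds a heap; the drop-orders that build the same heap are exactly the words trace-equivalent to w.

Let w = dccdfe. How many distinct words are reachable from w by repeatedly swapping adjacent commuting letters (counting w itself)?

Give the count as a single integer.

15

piece 0:d — minimal
piece 1:c rests on {0:d}
piece 2:c rests on {1:c}
piece 3:d rests on {2:c}
piece 4:f — minimal
piece 5:e rests on {4:f}
minimal pieces: {0:d, 4:f}
ways to finish when only these pieces remain (= sum over removing one remaining piece with nothing left below it):
  1 left: {3}→1  {5}→1
  2 left: {2,3}→1  {3,5}→2  {4,5}→1
  3 left: {1,2,3}→1  {2,3,5}→3  {3,4,5}→3
  4 left: {0,1,2,3}→1  {1,2,3,5}→4  {2,3,4,5}→6
  placing 0:d first → 10 extensions
  placing 4:f first → 5 extensions
total linear extensions = 15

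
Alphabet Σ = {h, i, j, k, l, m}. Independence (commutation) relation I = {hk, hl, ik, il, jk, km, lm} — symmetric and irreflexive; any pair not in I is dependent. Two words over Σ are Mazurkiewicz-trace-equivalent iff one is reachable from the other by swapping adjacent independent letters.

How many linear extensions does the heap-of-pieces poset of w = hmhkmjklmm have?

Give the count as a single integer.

85

drop 0:h onto floor
drop 1:m onto {0:h}
drop 2:h onto {1:m}
drop 3:k onto floor
drop 4:m onto {2:h}
drop 5:j onto {4:m}
drop 6:k onto {3:k}
drop 7:l onto {5:j, 6:k}
drop 8:m onto {5:j}
drop 9:m onto {8:m}
ground layer = {0:h, 3:k}
drop-orders for the pieces not yet dropped (sum over which currently-grounded one goes next):
  1 to go: {7} 1  {9} 1
  2 to go: {6,7} 1  {7,9} 2  {8,9} 1
  3 to go: {3,6,7} 1  {6,7,9} 3  {7,8,9} 3
  4 to go: {3,6,7,9} 4  {5,7,8,9} 3  {6,7,8,9} 6
  5 to go: {3,6,7,8,9} 10  {4,5,7,8,9} 3  {5,6,7,8,9} 9
  6 to go: {2,4,5,7,8,9} 3  {3,5,6,7,8,9} 19  {4,5,6,7,8,9} 12
  7 to go: {1,2,4,5,7,8,9} 3  {2,4,5,6,7,8,9} 15  {3,4,5,6,7,8,9} 31
  8 to go: {0,1,2,4,5,7,8,9} 3  {1,2,4,5,6,7,8,9} 18  {2,3,4,5,6,7,8,9} 46
  if 0:h drops first: 64 orders
  if 3:k drops first: 21 orders
heap linearizations: 85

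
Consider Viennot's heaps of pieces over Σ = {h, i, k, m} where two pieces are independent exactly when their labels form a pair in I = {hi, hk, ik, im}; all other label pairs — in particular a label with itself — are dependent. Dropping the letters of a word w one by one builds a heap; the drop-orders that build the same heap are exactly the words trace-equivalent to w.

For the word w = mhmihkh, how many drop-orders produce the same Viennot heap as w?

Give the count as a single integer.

21

drop 0:m onto floor
drop 1:h onto {0:m}
drop 2:m onto {1:h}
drop 3:i onto floor
drop 4:h onto {2:m}
drop 5:k onto {2:m}
drop 6:h onto {4:h}
ground layer = {0:m, 3:i}
drop-orders for the pieces not yet dropped (sum over which currently-grounded one goes next):
  1 to go: {3} 1  {5} 1  {6} 1
  2 to go: {3,5} 2  {3,6} 2  {4,6} 1  {5,6} 2
  3 to go: {3,4,6} 3  {3,5,6} 6  {4,5,6} 3
  4 to go: {2,4,5,6} 3  {3,4,5,6} 12
  5 to go: {1,2,4,5,6} 3  {2,3,4,5,6} 15
  if 0:m drops first: 18 orders
  if 3:i drops first: 3 orders
heap linearizations: 21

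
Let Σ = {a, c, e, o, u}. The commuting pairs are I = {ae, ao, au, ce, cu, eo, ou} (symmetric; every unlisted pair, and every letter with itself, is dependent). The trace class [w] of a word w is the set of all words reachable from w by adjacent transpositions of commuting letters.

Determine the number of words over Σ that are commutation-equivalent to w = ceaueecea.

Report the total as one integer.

126

0(c) covers ∅
1(e) covers ∅
2(a) covers 0:c
3(u) covers 1:e
4(e) covers 3:u
5(e) covers 4:e
6(c) covers 2:a
7(e) covers 5:e
8(a) covers 6:c
floor of heap: 0:c, 1:e
completions by unplaced set U, small U first (add the entries for U minus each lowest piece of U):
  |U|=1: {7}:1  {8}:1
  |U|=2: {5,7}:1  {6,8}:1  {7,8}:2
  |U|=3: {2,6,8}:1  {4,5,7}:1  {5,7,8}:3  {6,7,8}:3
  |U|=4: {0,2,6,8}:1  {2,6,7,8}:4  {3,4,5,7}:1  {4,5,7,8}:4  {5,6,7,8}:6
  |U|=5: {0,2,6,7,8}:5  {1,3,4,5,7}:1  {2,5,6,7,8}:10  {3,4,5,7,8}:5  {4,5,6,7,8}:10
  |U|=6: {0,2,5,6,7,8}:15  {1,3,4,5,7,8}:6  {2,4,5,6,7,8}:20  {3,4,5,6,7,8}:15
  |U|=7: {0,2,4,5,6,7,8}:35  {1,3,4,5,6,7,8}:21  {2,3,4,5,6,7,8}:35
  start at 0(c): 56
  start at 1(e): 70
sum over floor = 126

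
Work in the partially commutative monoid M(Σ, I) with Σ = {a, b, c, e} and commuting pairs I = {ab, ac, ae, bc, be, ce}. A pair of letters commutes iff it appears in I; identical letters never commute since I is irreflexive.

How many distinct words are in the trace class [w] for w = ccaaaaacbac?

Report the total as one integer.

2310

0(c) covers ∅
1(c) covers 0:c
2(a) covers ∅
3(a) covers 2:a
4(a) covers 3:a
5(a) covers 4:a
6(a) covers 5:a
7(c) covers 1:c
8(b) covers ∅
9(a) covers 6:a
10(c) covers 7:c
floor of heap: 0:c, 2:a, 8:b
completions by unplaced set U, small U first (add the entries for U minus each lowest piece of U):
  |U|=1: {8}:1  {9}:1  {10}:1
  |U|=2: {6,9}:1  {7,10}:1  {8,9}:2  {8,10}:2  {9,10}:2
  |U|=3: {1,7,10}:1  {5,6,9}:1  {6,8,9}:3  {6,9,10}:3  {7,8,10}:3  {7,9,10}:3  {8,9,10}:6
  |U|=4: {0,1,7,10}:1  {1,7,8,10}:4  {1,7,9,10}:4  {4,5,6,9}:1  {5,6,8,9}:4  {5,6,9,10}:4  {6,7,9,10}:6  {6,8,9,10}:12  {7,8,9,10}:12
  |U|=5: {0,1,7,8,10}:5  {0,1,7,9,10}:5  {1,6,7,9,10}:10  {1,7,8,9,10}:20  {3,4,5,6,9}:1  {4,5,6,8,9}:5  {4,5,6,9,10}:5  {5,6,7,9,10}:10  {5,6,8,9,10}:20  {6,7,8,9,10}:30
  |U|=6: {0,1,6,7,9,10}:15  {0,1,7,8,9,10}:30  {1,5,6,7,9,10}:20  {1,6,7,8,9,10}:60  {2,3,4,5,6,9}:1  {3,4,5,6,8,9}:6  {3,4,5,6,9,10}:6  {4,5,6,7,9,10}:15  {4,5,6,8,9,10}:30  {5,6,7,8,9,10}:60
  |U|=7: {0,1,5,6,7,9,10}:35  {0,1,6,7,8,9,10}:105  {1,4,5,6,7,9,10}:35  {1,5,6,7,8,9,10}:140  {2,3,4,5,6,8,9}:7  {2,3,4,5,6,9,10}:7  {3,4,5,6,7,9,10}:21  {3,4,5,6,8,9,10}:42  {4,5,6,7,8,9,10}:105
  |U|=8: {0,1,4,5,6,7,9,10}:70  {0,1,5,6,7,8,9,10}:280  {1,3,4,5,6,7,9,10}:56  {1,4,5,6,7,8,9,10}:280  {2,3,4,5,6,7,9,10}:28  {2,3,4,5,6,8,9,10}:56  {3,4,5,6,7,8,9,10}:168
  |U|=9: {0,1,3,4,5,6,7,9,10}:126  {0,1,4,5,6,7,8,9,10}:630  {1,2,3,4,5,6,7,9,10}:84  {1,3,4,5,6,7,8,9,10}:504  {2,3,4,5,6,7,8,9,10}:252
  start at 0(c): 840
  start at 2(a): 1260
  start at 8(b): 210
sum over floor = 2310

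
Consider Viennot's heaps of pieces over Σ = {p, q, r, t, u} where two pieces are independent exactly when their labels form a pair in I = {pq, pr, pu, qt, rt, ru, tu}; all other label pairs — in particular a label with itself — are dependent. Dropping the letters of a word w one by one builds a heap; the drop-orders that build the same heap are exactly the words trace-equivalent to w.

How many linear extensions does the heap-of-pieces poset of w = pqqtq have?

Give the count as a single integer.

10

0(p) covers ∅
1(q) covers ∅
2(q) covers 1:q
3(t) covers 0:p
4(q) covers 2:q
floor of heap: 0:p, 1:q
completions by unplaced set U, small U first (add the entries for U minus each lowest piece of U):
  |U|=1: {3}:1  {4}:1
  |U|=2: {0,3}:1  {2,4}:1  {3,4}:2
  |U|=3: {0,3,4}:3  {1,2,4}:1  {2,3,4}:3
  start at 0(p): 4
  start at 1(q): 6
sum over floor = 10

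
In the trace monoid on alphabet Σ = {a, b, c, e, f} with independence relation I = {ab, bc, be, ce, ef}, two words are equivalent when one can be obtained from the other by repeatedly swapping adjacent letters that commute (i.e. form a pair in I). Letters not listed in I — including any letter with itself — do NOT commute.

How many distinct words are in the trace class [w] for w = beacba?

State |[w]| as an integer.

piece 0:b — minimal
piece 1:e — minimal
piece 2:a rests on {1:e}
piece 3:c rests on {2:a}
piece 4:b rests on {0:b}
piece 5:a rests on {3:c}
minimal pieces: {0:b, 1:e}
ways to finish when only these pieces remain (= sum over removing one remaining piece with nothing left below it):
  1 left: {4}→1  {5}→1
  2 left: {0,4}→1  {3,5}→1  {4,5}→2
  3 left: {0,4,5}→3  {2,3,5}→1  {3,4,5}→3
  4 left: {0,3,4,5}→6  {1,2,3,5}→1  {2,3,4,5}→4
  placing 0:b first → 5 extensions
  placing 1:e first → 10 extensions
total linear extensions = 15

15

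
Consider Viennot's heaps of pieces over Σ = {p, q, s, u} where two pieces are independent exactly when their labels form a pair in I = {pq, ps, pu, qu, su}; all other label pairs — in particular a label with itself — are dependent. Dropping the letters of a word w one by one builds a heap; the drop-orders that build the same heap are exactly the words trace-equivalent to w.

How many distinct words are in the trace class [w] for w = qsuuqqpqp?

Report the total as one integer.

#0=q has no predecessor
#1=s depends on [0:q]
#2=u has no predecessor
#3=u depends on [2:u]
#4=q depends on [1:s]
#5=q depends on [4:q]
#6=p has no predecessor
#7=q depends on [5:q]
#8=p depends on [6:p]
sources: [0:q, 2:u, 6:p]
N(rest) = Σ N(rest − s) over sources s of rest; N(one piece) = 1:
  size 1 → [3]=1  [7]=1  [8]=1
  size 2 → [2,3]=1  [3,7]=2  [3,8]=2  [5,7]=1  [6,8]=1  [7,8]=2
  size 3 → [2,3,7]=3  [2,3,8]=3  [3,5,7]=3  [3,6,8]=3  [3,7,8]=6  [4,5,7]=1  [5,7,8]=3  [6,7,8]=3
  size 4 → [1,4,5,7]=1  [2,3,5,7]=6  [2,3,6,8]=6  [2,3,7,8]=12  [3,4,5,7]=4  [3,5,7,8]=12  [3,6,7,8]=12  [4,5,7,8]=4  [5,6,7,8]=6
  size 5 → [0,1,4,5,7]=1  [1,3,4,5,7]=5  [1,4,5,7,8]=5  [2,3,4,5,7]=10  [2,3,5,7,8]=30  [2,3,6,7,8]=30  [3,4,5,7,8]=20  [3,5,6,7,8]=30  [4,5,6,7,8]=10
  size 6 → [0,1,3,4,5,7]=6  [0,1,4,5,7,8]=6  [1,2,3,4,5,7]=15  [1,3,4,5,7,8]=30  [1,4,5,6,7,8]=15  [2,3,4,5,7,8]=60  [2,3,5,6,7,8]=90  [3,4,5,6,7,8]=60
  size 7 → [0,1,2,3,4,5,7]=21  [0,1,3,4,5,7,8]=42  [0,1,4,5,6,7,8]=21  [1,2,3,4,5,7,8]=105  [1,3,4,5,6,7,8]=105  [2,3,4,5,6,7,8]=210
  first=0(q) contributes 420
  first=2(u) contributes 168
  first=6(p) contributes 168
|[w]| = 756

756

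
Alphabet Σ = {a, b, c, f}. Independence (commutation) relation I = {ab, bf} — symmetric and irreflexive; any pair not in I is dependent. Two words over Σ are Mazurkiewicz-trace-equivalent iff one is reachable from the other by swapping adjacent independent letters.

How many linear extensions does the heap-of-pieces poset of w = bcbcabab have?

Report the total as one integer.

0(b) covers ∅
1(c) covers 0:b
2(b) covers 1:c
3(c) covers 2:b
4(a) covers 3:c
5(b) covers 3:c
6(a) covers 4:a
7(b) covers 5:b
floor of heap: 0:b
completions by unplaced set U, small U first (add the entries for U minus each lowest piece of U):
  |U|=1: {6}:1  {7}:1
  |U|=2: {4,6}:1  {5,7}:1  {6,7}:2
  |U|=3: {4,6,7}:3  {5,6,7}:3
  |U|=4: {4,5,6,7}:6
  |U|=5: {3,4,5,6,7}:6
  |U|=6: {2,3,4,5,6,7}:6
  start at 0(b): 6

6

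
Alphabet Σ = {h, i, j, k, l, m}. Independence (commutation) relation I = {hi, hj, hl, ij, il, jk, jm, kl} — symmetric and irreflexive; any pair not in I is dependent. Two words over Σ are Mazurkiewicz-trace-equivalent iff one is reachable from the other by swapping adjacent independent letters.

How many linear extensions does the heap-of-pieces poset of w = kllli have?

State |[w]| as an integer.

#0=k has no predecessor
#1=l has no predecessor
#2=l depends on [1:l]
#3=l depends on [2:l]
#4=i depends on [0:k]
sources: [0:k, 1:l]
N(rest) = Σ N(rest − s) over sources s of rest; N(one piece) = 1:
  size 1 → [3]=1  [4]=1
  size 2 → [0,4]=1  [2,3]=1  [3,4]=2
  size 3 → [0,3,4]=3  [1,2,3]=1  [2,3,4]=3
  first=0(k) contributes 4
  first=1(l) contributes 6
|[w]| = 10

10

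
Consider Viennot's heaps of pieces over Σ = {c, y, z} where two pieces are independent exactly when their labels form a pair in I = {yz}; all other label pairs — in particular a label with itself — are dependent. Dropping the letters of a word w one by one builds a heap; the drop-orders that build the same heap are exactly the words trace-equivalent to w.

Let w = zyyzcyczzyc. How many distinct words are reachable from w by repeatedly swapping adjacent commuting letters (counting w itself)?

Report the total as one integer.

#0=z has no predecessor
#1=y has no predecessor
#2=y depends on [1:y]
#3=z depends on [0:z]
#4=c depends on [2:y, 3:z]
#5=y depends on [4:c]
#6=c depends on [5:y]
#7=z depends on [6:c]
#8=z depends on [7:z]
#9=y depends on [6:c]
#10=c depends on [8:z, 9:y]
sources: [0:z, 1:y]
N(rest) = Σ N(rest − s) over sources s of rest; N(one piece) = 1:
  size 1 → [10]=1
  size 2 → [8,10]=1  [9,10]=1
  size 3 → [7,8,10]=1  [8,9,10]=2
  size 4 → [7,8,9,10]=3
  size 5 → [6,7,8,9,10]=3
  size 6 → [5,6,7,8,9,10]=3
  size 7 → [4,5,6,7,8,9,10]=3
  size 8 → [2,4,5,6,7,8,9,10]=3  [3,4,5,6,7,8,9,10]=3
  size 9 → [0,3,4,5,6,7,8,9,10]=3  [1,2,4,5,6,7,8,9,10]=3  [2,3,4,5,6,7,8,9,10]=6
  first=0(z) contributes 9
  first=1(y) contributes 9
|[w]| = 18

18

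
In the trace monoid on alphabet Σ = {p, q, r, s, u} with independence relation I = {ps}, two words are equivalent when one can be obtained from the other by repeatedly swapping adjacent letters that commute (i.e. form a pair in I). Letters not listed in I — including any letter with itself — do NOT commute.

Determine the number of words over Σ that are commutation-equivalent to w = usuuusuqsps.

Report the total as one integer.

3

drop 0:u onto floor
drop 1:s onto {0:u}
drop 2:u onto {1:s}
drop 3:u onto {2:u}
drop 4:u onto {3:u}
drop 5:s onto {4:u}
drop 6:u onto {5:s}
drop 7:q onto {6:u}
drop 8:s onto {7:q}
drop 9:p onto {7:q}
drop 10:s onto {8:s}
ground layer = {0:u}
drop-orders for the pieces not yet dropped (sum over which currently-grounded one goes next):
  1 to go: {9} 1  {10} 1
  2 to go: {8,10} 1  {9,10} 2
  3 to go: {8,9,10} 3
  4 to go: {7,8,9,10} 3
  5 to go: {6,7,8,9,10} 3
  6 to go: {5,6,7,8,9,10} 3
  7 to go: {4,5,6,7,8,9,10} 3
  8 to go: {3,4,5,6,7,8,9,10} 3
  9 to go: {2,3,4,5,6,7,8,9,10} 3
  if 0:u drops first: 3 orders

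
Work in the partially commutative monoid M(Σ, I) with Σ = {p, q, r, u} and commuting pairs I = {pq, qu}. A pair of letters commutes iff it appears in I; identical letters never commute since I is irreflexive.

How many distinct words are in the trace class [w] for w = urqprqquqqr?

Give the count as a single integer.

10

piece 0:u — minimal
piece 1:r rests on {0:u}
piece 2:q rests on {1:r}
piece 3:p rests on {1:r}
piece 4:r rests on {2:q, 3:p}
piece 5:q rests on {4:r}
piece 6:q rests on {5:q}
piece 7:u rests on {4:r}
piece 8:q rests on {6:q}
piece 9:q rests on {8:q}
piece 10:r rests on {7:u, 9:q}
minimal pieces: {0:u}
ways to finish when only these pieces remain (= sum over removing one remaining piece with nothing left below it):
  1 left: {10}→1
  2 left: {7,10}→1  {9,10}→1
  3 left: {7,9,10}→2  {8,9,10}→1
  4 left: {6,8,9,10}→1  {7,8,9,10}→3
  5 left: {5,6,8,9,10}→1  {6,7,8,9,10}→4
  6 left: {5,6,7,8,9,10}→5
  7 left: {4,5,6,7,8,9,10}→5
  8 left: {2,4,5,6,7,8,9,10}→5  {3,4,5,6,7,8,9,10}→5
  9 left: {2,3,4,5,6,7,8,9,10}→10
  placing 0:u first → 10 extensions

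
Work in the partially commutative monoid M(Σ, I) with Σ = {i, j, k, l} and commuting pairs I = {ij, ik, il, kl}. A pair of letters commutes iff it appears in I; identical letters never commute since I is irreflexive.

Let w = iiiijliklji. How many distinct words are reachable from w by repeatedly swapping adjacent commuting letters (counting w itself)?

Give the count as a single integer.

1386

0(i) covers ∅
1(i) covers 0:i
2(i) covers 1:i
3(i) covers 2:i
4(j) covers ∅
5(l) covers 4:j
6(i) covers 3:i
7(k) covers 4:j
8(l) covers 5:l
9(j) covers 7:k, 8:l
10(i) covers 6:i
floor of heap: 0:i, 4:j
completions by unplaced set U, small U first (add the entries for U minus each lowest piece of U):
  |U|=1: {9}:1  {10}:1
  |U|=2: {6,10}:1  {7,9}:1  {8,9}:1  {9,10}:2
  |U|=3: {3,6,10}:1  {5,8,9}:1  {6,9,10}:3  {7,8,9}:2  {7,9,10}:3  {8,9,10}:3
  |U|=4: {2,3,6,10}:1  {3,6,9,10}:4  {5,7,8,9}:3  {5,8,9,10}:4  {6,7,9,10}:6  {6,8,9,10}:6  {7,8,9,10}:8
  |U|=5: {1,2,3,6,10}:1  {2,3,6,9,10}:5  {3,6,7,9,10}:10  {3,6,8,9,10}:10  {4,5,7,8,9}:3  {5,6,8,9,10}:10  {5,7,8,9,10}:15  {6,7,8,9,10}:20
  |U|=6: {0,1,2,3,6,10}:1  {1,2,3,6,9,10}:6  {2,3,6,7,9,10}:15  {2,3,6,8,9,10}:15  {3,5,6,8,9,10}:20  {3,6,7,8,9,10}:40  {4,5,7,8,9,10}:18  {5,6,7,8,9,10}:45
  |U|=7: {0,1,2,3,6,9,10}:7  {1,2,3,6,7,9,10}:21  {1,2,3,6,8,9,10}:21  {2,3,5,6,8,9,10}:35  {2,3,6,7,8,9,10}:70  {3,5,6,7,8,9,10}:105  {4,5,6,7,8,9,10}:63
  |U|=8: {0,1,2,3,6,7,9,10}:28  {0,1,2,3,6,8,9,10}:28  {1,2,3,5,6,8,9,10}:56  {1,2,3,6,7,8,9,10}:112  {2,3,5,6,7,8,9,10}:210  {3,4,5,6,7,8,9,10}:168
  |U|=9: {0,1,2,3,5,6,8,9,10}:84  {0,1,2,3,6,7,8,9,10}:168  {1,2,3,5,6,7,8,9,10}:378  {2,3,4,5,6,7,8,9,10}:378
  start at 0(i): 756
  start at 4(j): 630
sum over floor = 1386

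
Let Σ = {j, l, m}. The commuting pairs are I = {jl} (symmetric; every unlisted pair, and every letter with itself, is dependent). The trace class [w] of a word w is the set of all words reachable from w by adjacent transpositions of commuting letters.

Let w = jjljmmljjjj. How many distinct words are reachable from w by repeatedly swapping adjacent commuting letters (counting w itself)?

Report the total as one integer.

20

drop 0:j onto floor
drop 1:j onto {0:j}
drop 2:l onto floor
drop 3:j onto {1:j}
drop 4:m onto {2:l, 3:j}
drop 5:m onto {4:m}
drop 6:l onto {5:m}
drop 7:j onto {5:m}
drop 8:j onto {7:j}
drop 9:j onto {8:j}
drop 10:j onto {9:j}
ground layer = {0:j, 2:l}
drop-orders for the pieces not yet dropped (sum over which currently-grounded one goes next):
  1 to go: {6} 1  {10} 1
  2 to go: {6,10} 2  {9,10} 1
  3 to go: {6,9,10} 3  {8,9,10} 1
  4 to go: {6,8,9,10} 4  {7,8,9,10} 1
  5 to go: {6,7,8,9,10} 5
  6 to go: {5,6,7,8,9,10} 5
  7 to go: {4,5,6,7,8,9,10} 5
  8 to go: {2,4,5,6,7,8,9,10} 5  {3,4,5,6,7,8,9,10} 5
  9 to go: {1,3,4,5,6,7,8,9,10} 5  {2,3,4,5,6,7,8,9,10} 10
  if 0:j drops first: 15 orders
  if 2:l drops first: 5 orders
heap linearizations: 20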